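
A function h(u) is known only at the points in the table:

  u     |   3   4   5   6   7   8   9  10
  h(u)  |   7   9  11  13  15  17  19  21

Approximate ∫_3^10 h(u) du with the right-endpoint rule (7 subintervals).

105

Δu = 1.
Sum = 1·[9 + 11 + 13 + 15 + 17 + 19 + 21] = 105.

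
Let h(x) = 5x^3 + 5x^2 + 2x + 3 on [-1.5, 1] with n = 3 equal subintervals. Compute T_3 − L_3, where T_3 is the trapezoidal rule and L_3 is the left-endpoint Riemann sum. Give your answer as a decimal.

8.59375

T_3 ≈ 8.8252315.
L_3 ≈ 0.2314815.
T_3 − L_3 = 8.59375.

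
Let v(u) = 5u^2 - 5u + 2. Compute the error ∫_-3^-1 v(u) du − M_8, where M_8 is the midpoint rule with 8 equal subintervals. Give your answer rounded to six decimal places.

0.052083

Exact integral: ∫_-3^-1 v(u) du ≈ 67.33333333.
M_8 = 67.28125.
Error ≈ 67.33333333 − 67.28125 ≈ 0.052083.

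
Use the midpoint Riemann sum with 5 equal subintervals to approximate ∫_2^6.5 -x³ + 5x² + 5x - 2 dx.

Δx = (6.5 − 2)/5 = 0.9.
Midpoints: 2.45, 3.35, 4.25, 5.15, 6.05.
f(2.45) = 25.556375, f(3.35) = 33.267125, f(4.25) = 32.796875, f(5.15) = 19.771625, f(6.05) = -10.182625.
Sum = Δx · [f(2.45) + f(3.35) + f(4.25) + f(5.15) + f(6.05)].
Sum = 91.0884375.

91.0884375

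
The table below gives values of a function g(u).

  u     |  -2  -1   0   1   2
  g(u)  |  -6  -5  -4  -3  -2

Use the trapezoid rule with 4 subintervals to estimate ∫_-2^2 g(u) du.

Δu = 1.
T_4 = (1/2)·[(-6) + 2·(-5) + 2·(-4) + 2·(-3) + (-2)] = -16.

-16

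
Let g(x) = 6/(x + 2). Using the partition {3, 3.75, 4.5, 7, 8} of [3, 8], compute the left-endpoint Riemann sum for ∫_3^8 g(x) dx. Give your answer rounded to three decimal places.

4.657

Subinterval widths: 0.75, 0.75, 2.5, 1.
Left endpoints: 3, 3.75, 4.5, 7.
g(3) = 1.2, g(3.75) = 24/23, g(4.5) = 12/13, g(7) = 2/3.
Sum = Σ Δx_i · g(x_i).
Sum ≈ 4.657.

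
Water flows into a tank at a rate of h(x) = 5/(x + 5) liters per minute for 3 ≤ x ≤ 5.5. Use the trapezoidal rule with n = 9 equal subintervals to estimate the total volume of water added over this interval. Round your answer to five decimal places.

1.35988

Δx = (5.5 − 3)/9 = 5/18.
h(3) = 0.625, h(59/18) = 90/149, h(32/9) = 45/77, h(23/6) = 30/53, h(37/9) = 45/82, h(79/18) = 90/169, h(14/3) = 15/29, h(89/18) = 90/179, h(47/9) = 45/92, h(5.5) = 10/21.
T_9 = (Δx/2)·[h(x_0) + 2h(x_1) + ... + 2h(x_{8}) + h(x_9)].
Sum ≈ 1.35988.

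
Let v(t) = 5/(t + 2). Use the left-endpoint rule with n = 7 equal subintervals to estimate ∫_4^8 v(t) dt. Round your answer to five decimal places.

Δt = (8 − 4)/7 = 4/7.
Left endpoints: 4, 32/7, 36/7, 40/7, 44/7, 48/7, 52/7.
v(4) = 5/6, v(32/7) = 35/46, v(36/7) = 0.7, v(40/7) = 35/54, v(44/7) = 35/58, v(48/7) = 35/62, v(52/7) = 35/66.
Sum = Δt · [v(4) + v(32/7) + v(36/7) + ...].
Sum ≈ 2.65178.

2.65178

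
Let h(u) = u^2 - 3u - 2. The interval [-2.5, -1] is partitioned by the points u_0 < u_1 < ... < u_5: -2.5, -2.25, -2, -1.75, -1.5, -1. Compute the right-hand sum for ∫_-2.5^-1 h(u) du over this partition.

8.21875

Subinterval widths: 0.25, 0.25, 0.25, 0.25, 0.5.
Right endpoints: -2.25, -2, -1.75, -1.5, -1.
h(-2.25) = 9.8125, h(-2) = 8, h(-1.75) = 6.3125, h(-1.5) = 4.75, h(-1) = 2.
Sum = Σ Δu_i · h(u_i).
Sum = 8.21875.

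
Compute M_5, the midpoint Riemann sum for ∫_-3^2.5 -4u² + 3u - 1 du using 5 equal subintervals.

Δu = (2.5 − (-3))/5 = 1.1.
Midpoints: -2.45, -1.35, -0.25, 0.85, 1.95.
f(-2.45) = -32.36, f(-1.35) = -12.34, f(-0.25) = -2, f(0.85) = -1.34, f(1.95) = -10.36.
Sum = Δu · [f(-2.45) + f(-1.35) + f(-0.25) + f(0.85) + f(1.95)].
Sum = -64.24.

-64.24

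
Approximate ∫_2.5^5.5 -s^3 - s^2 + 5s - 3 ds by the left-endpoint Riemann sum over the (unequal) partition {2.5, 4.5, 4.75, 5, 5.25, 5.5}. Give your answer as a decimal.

-144.21875

Subinterval widths: 2, 0.25, 0.25, 0.25, 0.25.
Left endpoints: 2.5, 4.5, 4.75, 5, 5.25.
f(2.5) = -12.375, f(4.5) = -91.875, f(4.75) = -108.984375, f(5) = -128, f(5.25) = -149.015625.
Sum = Σ Δs_i · f(s_i).
Sum = -144.21875.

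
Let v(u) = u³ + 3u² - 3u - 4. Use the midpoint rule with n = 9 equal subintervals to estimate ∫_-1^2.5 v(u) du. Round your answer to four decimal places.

4.0340

Δu = (2.5 − (-1))/9 = 7/18.
Midpoints: -29/36, -5/12, -1/36, 13/36, 0.75, 41/36, 55/36, 23/12, 83/36.
v(-29/36) = -7433/46656, v(-5/12) = -3977/1728, v(-1/36) = -182629/46656, v(13/36) = -216719/46656, v(0.75) = -4.140625, v(41/36) = -95563/46656, v(55/36) = 92611/46656, v(23/12) = 14363/1728, v(83/36) = 806471/46656.
Sum = Δu · [v(-29/36) + v(-5/12) + v(-1/36) + ...].
Sum ≈ 4.0340.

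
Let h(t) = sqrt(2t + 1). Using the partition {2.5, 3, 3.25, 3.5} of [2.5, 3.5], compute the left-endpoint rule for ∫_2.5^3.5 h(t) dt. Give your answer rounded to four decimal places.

2.5708

Subinterval widths: 0.5, 0.25, 0.25.
Left endpoints: 2.5, 3, 3.25.
h(2.5) ≈ 2.4495, h(3) ≈ 2.6458, h(3.25) ≈ 2.7386.
Sum = Σ Δt_i · h(t_i).
Sum ≈ 2.5708.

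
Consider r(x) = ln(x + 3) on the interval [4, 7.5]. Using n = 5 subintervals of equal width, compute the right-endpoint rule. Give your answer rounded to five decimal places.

7.70804

Δx = (7.5 − 4)/5 = 0.7.
Right endpoints: 4.7, 5.4, 6.1, 6.8, 7.5.
r(4.7) ≈ 2.04122, r(5.4) ≈ 2.12823, r(6.1) ≈ 2.20827, r(6.8) ≈ 2.28238, r(7.5) ≈ 2.35138.
Sum = Δx · [r(4.7) + r(5.4) + r(6.1) + r(6.8) + r(7.5)].
Sum ≈ 7.70804.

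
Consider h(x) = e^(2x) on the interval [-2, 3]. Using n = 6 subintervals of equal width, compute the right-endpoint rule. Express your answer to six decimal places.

Δx = (3 − (-2))/6 = 5/6.
Right endpoints: -7/6, -1/3, 0.5, 4/3, 13/6, 3.
h(-7/6) ≈ 0.096972, h(-1/3) ≈ 0.513417, h(0.5) ≈ 2.718282, h(4/3) ≈ 14.391916, h(13/6) ≈ 76.197857, h(3) ≈ 403.428793.
Sum = Δx · [h(-7/6) + h(-1/3) + h(0.5) + ...].
Sum ≈ 414.456031.

414.456031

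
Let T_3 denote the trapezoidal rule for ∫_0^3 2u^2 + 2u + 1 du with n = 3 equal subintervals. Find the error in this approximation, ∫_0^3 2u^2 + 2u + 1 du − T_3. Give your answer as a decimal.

Exact integral: ∫_0^3 f(u) du = 30.
T_3 = 31.
Error = 30 − 31 = -1.

-1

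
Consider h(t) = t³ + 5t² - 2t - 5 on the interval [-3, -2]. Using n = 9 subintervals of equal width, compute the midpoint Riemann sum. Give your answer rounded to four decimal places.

Δt = (-2 − (-3))/9 = 1/9.
Midpoints: -53/18, -17/6, -49/18, -47/18, -2.5, -43/18, -41/18, -13/6, -37/18.
h(-53/18) = 109117/5832, h(-17/6) = 3901/216, h(-49/18) = 101033/5832, h(-47/18) = 96283/5832, h(-2.5) = 15.625, h(-43/18) = 85607/5832, h(-41/18) = 79777/5832, h(-13/6) = 2729/216, h(-37/18) = 67373/5832.
Sum = Δt · [h(-53/18) + h(-17/6) + h(-49/18) + ...].
Sum ≈ 15.4192.

15.4192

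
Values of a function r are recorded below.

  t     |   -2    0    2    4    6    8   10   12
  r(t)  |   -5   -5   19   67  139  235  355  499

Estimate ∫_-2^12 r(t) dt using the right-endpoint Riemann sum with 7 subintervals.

Δt = 2.
Sum = 2·[(-5) + 19 + 67 + 139 + 235 + 355 + 499] = 2618.

2618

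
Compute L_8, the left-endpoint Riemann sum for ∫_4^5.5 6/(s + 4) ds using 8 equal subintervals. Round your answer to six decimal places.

1.042283

Δs = (5.5 − 4)/8 = 0.1875.
Left endpoints: 4, 4.1875, 4.375, 4.5625, 4.75, 4.9375, 5.125, 5.3125.
f(4) = 0.75, f(4.1875) = 96/131, f(4.375) = 48/67, f(4.5625) = 96/137, f(4.75) = 24/35, f(4.9375) = 96/143, f(5.125) = 48/73, f(5.3125) = 96/149.
Sum = Δs · [f(4) + f(4.1875) + f(4.375) + ...].
Sum ≈ 1.042283.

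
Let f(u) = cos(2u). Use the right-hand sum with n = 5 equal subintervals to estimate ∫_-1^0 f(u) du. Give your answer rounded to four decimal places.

0.5902

Δu = (0 − (-1))/5 = 0.2.
Right endpoints: -0.8, -0.6, -0.4, -0.2, 0.
f(-0.8) ≈ -0.0292, f(-0.6) ≈ 0.3624, f(-0.4) ≈ 0.6967, f(-0.2) ≈ 0.9211, f(0) ≈ 1.0000.
Sum = Δu · [f(-0.8) + f(-0.6) + f(-0.4) + f(-0.2) + f(0)].
Sum ≈ 0.5902.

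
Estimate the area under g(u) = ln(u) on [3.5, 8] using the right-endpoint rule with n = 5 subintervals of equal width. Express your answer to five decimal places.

8.11206

Δu = (8 − 3.5)/5 = 0.9.
Right endpoints: 4.4, 5.3, 6.2, 7.1, 8.
g(4.4) ≈ 1.48160, g(5.3) ≈ 1.66771, g(6.2) ≈ 1.82455, g(7.1) ≈ 1.96009, g(8) ≈ 2.07944.
Sum = Δu · [g(4.4) + g(5.3) + g(6.2) + g(7.1) + g(8)].
Sum ≈ 8.11206.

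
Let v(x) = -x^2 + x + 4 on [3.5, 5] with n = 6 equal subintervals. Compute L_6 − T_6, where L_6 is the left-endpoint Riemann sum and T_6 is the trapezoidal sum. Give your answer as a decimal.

L_6 = -13.609375.
T_6 = -15.015625.
L_6 − T_6 = 1.40625.

1.40625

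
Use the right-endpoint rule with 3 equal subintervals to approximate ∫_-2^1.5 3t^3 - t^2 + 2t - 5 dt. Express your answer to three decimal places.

-8.815

Δt = (1.5 − (-2))/3 = 7/6.
Right endpoints: -5/6, 1/3, 1.5.
f(-5/6) = -655/72, f(1/3) = -13/3, f(1.5) = 5.875.
Sum = Δt · [f(-5/6) + f(1/3) + f(1.5)].
Sum ≈ -8.815.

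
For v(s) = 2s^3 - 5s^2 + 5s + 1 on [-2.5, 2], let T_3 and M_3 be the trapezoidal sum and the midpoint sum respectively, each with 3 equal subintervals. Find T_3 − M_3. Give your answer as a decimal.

T_3 = -63.
M_3 = -46.546875.
T_3 − M_3 = -16.453125.

-16.453125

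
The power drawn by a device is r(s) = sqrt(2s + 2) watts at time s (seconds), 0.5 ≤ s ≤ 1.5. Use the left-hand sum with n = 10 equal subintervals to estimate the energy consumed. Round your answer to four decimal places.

Δs = (1.5 − 0.5)/10 = 0.1.
Left endpoints: 0.5, 0.6, 0.7, 0.8, 0.9, 1, 1.1, 1.2, 1.3, 1.4.
r(0.5) ≈ 1.7321, r(0.6) ≈ 1.7889, r(0.7) ≈ 1.8439, r(0.8) ≈ 1.8974, r(0.9) ≈ 1.9494, r(1) ≈ 2.0000, r(1.1) ≈ 2.0494, r(1.2) ≈ 2.0976, r(1.3) ≈ 2.1448, r(1.4) ≈ 2.1909.
Sum = Δs · [r(0.5) + r(0.6) + r(0.7) + ...].
Sum ≈ 1.9694.

1.9694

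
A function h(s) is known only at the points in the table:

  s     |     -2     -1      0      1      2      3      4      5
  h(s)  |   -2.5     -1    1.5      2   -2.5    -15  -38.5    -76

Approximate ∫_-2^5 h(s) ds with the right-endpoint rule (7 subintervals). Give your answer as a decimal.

-129.5

Δs = 1.
Sum = 1·[(-1) + 1.5 + 2 + (-2.5) + (-15) + (-38.5) + (-76)] = -129.5.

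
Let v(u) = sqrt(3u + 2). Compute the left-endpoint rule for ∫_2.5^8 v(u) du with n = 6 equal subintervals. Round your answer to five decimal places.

Δu = (8 − 2.5)/6 = 11/12.
Left endpoints: 2.5, 41/12, 13/3, 5.25, 37/6, 85/12.
v(2.5) ≈ 3.08221, v(41/12) ≈ 3.50000, v(13/3) ≈ 3.87298, v(5.25) ≈ 4.21307, v(37/6) ≈ 4.52769, v(85/12) ≈ 4.82183.
Sum = Δu · [v(2.5) + v(41/12) + v(13/3) + ...].
Sum ≈ 22.01630.

22.01630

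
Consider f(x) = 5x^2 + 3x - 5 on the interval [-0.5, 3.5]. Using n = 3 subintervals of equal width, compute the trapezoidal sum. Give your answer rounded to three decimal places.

75.593

Δx = (3.5 − (-0.5))/3 = 4/3.
f(-0.5) = -5.25, f(5/6) = 35/36, f(13/6) = 899/36, f(3.5) = 66.75.
T_3 = (Δx/2)·[f(x_0) + 2f(x_1) + 2f(x_2) + f(x_3)].
Sum ≈ 75.593.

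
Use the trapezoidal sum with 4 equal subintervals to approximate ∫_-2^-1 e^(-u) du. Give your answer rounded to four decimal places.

Δu = (-1 − (-2))/4 = 0.25.
f(-2) ≈ 7.3891, f(-1.75) ≈ 5.7546, f(-1.5) ≈ 4.4817, f(-1.25) ≈ 3.4903, f(-1) ≈ 2.7183.
T_4 = (Δu/2)·[f(u_0) + 2f(u_1) + 2f(u_2) + 2f(u_3) + f(u_4)].
Sum ≈ 4.6951.

4.6951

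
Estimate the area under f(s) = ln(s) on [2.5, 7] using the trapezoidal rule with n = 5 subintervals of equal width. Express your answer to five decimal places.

6.81339

Δs = (7 − 2.5)/5 = 0.9.
f(2.5) ≈ 0.91629, f(3.4) ≈ 1.22378, f(4.3) ≈ 1.45862, f(5.2) ≈ 1.64866, f(6.1) ≈ 1.80829, f(7) ≈ 1.94591.
T_5 = (Δs/2)·[f(s_0) + 2f(s_1) + ... + 2f(s_{4}) + f(s_5)].
Sum ≈ 6.81339.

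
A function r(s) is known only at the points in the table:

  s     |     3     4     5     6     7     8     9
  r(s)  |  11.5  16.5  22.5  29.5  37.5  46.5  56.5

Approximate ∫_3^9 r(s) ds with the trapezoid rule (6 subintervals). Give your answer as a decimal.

Δs = 1.
T_6 = (1/2)·[11.5 + 2·16.5 + 2·22.5 + 2·29.5 + 2·37.5 + 2·46.5 + 56.5] = 186.5.

186.5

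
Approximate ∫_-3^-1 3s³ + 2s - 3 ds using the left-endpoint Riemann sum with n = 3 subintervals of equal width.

-104

Δs = (-1 − (-3))/3 = 2/3.
Left endpoints: -3, -7/3, -5/3.
f(-3) = -90, f(-7/3) = -412/9, f(-5/3) = -182/9.
Sum = Δs · [f(-3) + f(-7/3) + f(-5/3)].
Sum = -104.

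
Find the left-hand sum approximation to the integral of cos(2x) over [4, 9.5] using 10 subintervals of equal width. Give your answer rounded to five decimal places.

-0.68844

Δx = (9.5 − 4)/10 = 0.55.
Left endpoints: 4, 4.55, 5.1, 5.65, 6.2, 6.75, 7.3, 7.85, 8.4, 8.95.
f(4) ≈ -0.14550, f(4.55) ≈ -0.94772, f(5.1) ≈ -0.71427, f(5.65) ≈ 0.29975, f(6.2) ≈ 0.98619, f(6.75) ≈ 0.59492, f(7.3) ≈ -0.44648, f(7.85) ≈ -0.99997, f(8.4) ≈ -0.46068, f(8.95) ≈ 0.58204.
Sum = Δx · [f(4) + f(4.55) + f(5.1) + ...].
Sum ≈ -0.68844.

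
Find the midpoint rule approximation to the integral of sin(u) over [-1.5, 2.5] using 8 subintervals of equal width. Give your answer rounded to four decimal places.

0.8810

Δu = (2.5 − (-1.5))/8 = 0.5.
Midpoints: -1.25, -0.75, -0.25, 0.25, 0.75, 1.25, 1.75, 2.25.
f(-1.25) ≈ -0.9490, f(-0.75) ≈ -0.6816, f(-0.25) ≈ -0.2474, f(0.25) ≈ 0.2474, f(0.75) ≈ 0.6816, f(1.25) ≈ 0.9490, f(1.75) ≈ 0.9840, f(2.25) ≈ 0.7781.
Sum = Δu · [f(-1.25) + f(-0.75) + f(-0.25) + ...].
Sum ≈ 0.8810.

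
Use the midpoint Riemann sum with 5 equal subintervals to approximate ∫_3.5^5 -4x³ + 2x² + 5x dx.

Δx = (5 − 3.5)/5 = 0.3.
Midpoints: 3.65, 3.95, 4.25, 4.55, 4.85.
f(3.65) = -149.6135, f(3.95) = -195.5645, f(4.25) = -249.6875, f(4.55) = -312.6305, f(4.85) = -385.0415.
Sum = Δx · [f(3.65) + f(3.95) + f(4.25) + f(4.55) + f(4.85)].
Sum = -387.76125.

-387.76125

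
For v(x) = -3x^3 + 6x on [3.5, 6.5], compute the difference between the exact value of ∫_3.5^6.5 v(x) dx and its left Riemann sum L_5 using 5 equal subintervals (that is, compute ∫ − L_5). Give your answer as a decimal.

-195.075

Exact integral: ∫_3.5^6.5 v(x) dx = -1136.25.
L_5 = -941.175.
Error = -1136.25 − (-941.175) = -195.075.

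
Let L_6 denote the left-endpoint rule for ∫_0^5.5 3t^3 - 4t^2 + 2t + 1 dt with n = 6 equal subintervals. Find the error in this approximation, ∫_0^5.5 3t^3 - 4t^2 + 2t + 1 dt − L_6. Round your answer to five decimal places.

Exact integral: ∫_0^5.5 f(t) dt ≈ 500.2135417.
L_6 ≈ 337.8473669.
Error ≈ 500.2135417 − 337.8473669 ≈ 162.36617.

162.36617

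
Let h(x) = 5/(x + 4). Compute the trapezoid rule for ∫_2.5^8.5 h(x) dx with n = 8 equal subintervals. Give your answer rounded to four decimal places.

3.2737

Δx = (8.5 − 2.5)/8 = 0.75.
h(2.5) = 10/13, h(3.25) = 20/29, h(4) = 0.625, h(4.75) = 4/7, h(5.5) = 10/19, h(6.25) = 20/41, h(7) = 5/11, h(7.75) = 20/47, h(8.5) = 0.4.
T_8 = (Δx/2)·[h(x_0) + 2h(x_1) + ... + 2h(x_{7}) + h(x_8)].
Sum ≈ 3.2737.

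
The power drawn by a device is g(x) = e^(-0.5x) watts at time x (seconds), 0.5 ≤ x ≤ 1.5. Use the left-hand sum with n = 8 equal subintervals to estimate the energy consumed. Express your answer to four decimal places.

0.6322

Δx = (1.5 − 0.5)/8 = 0.125.
Left endpoints: 0.5, 0.625, 0.75, 0.875, 1, 1.125, 1.25, 1.375.
g(0.5) ≈ 0.7788, g(0.625) ≈ 0.7316, g(0.75) ≈ 0.6873, g(0.875) ≈ 0.6456, g(1) ≈ 0.6065, g(1.125) ≈ 0.5698, g(1.25) ≈ 0.5353, g(1.375) ≈ 0.5028.
Sum = Δx · [g(0.5) + g(0.625) + g(0.75) + ...].
Sum ≈ 0.6322.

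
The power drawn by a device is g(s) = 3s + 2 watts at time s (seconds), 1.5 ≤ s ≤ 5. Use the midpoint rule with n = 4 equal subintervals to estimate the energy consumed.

41.125

Δs = (5 − 1.5)/4 = 0.875.
Midpoints: 1.9375, 2.8125, 3.6875, 4.5625.
g(1.9375) = 7.8125, g(2.8125) = 10.4375, g(3.6875) = 13.0625, g(4.5625) = 15.6875.
Sum = Δs · [g(1.9375) + g(2.8125) + g(3.6875) + g(4.5625)].
Sum = 41.125.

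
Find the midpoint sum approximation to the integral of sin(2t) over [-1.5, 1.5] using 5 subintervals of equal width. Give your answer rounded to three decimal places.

Δt = (1.5 − (-1.5))/5 = 0.6.
Midpoints: -1.2, -0.6, 0, 0.6, 1.2.
f(-1.2) ≈ -0.675, f(-0.6) ≈ -0.932, f(0) ≈ 0.000, f(0.6) ≈ 0.932, f(1.2) ≈ 0.675.
Sum = Δt · [f(-1.2) + f(-0.6) + f(0) + f(0.6) + f(1.2)].
Sum ≈ 0.000.

0.000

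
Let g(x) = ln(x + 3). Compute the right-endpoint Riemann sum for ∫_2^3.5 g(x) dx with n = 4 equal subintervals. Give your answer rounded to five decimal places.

2.66818

Δx = (3.5 − 2)/4 = 0.375.
Right endpoints: 2.375, 2.75, 3.125, 3.5.
g(2.375) ≈ 1.68176, g(2.75) ≈ 1.74920, g(3.125) ≈ 1.81238, g(3.5) ≈ 1.87180.
Sum = Δx · [g(2.375) + g(2.75) + g(3.125) + g(3.5)].
Sum ≈ 2.66818.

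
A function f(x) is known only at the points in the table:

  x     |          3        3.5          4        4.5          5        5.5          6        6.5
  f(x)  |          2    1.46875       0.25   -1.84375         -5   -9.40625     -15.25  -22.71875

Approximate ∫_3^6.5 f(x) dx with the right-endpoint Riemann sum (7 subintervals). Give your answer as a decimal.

Δx = 0.5.
Sum = 0.5·[1.46875 + 0.25 + (-1.84375) + (-5) + (-9.40625) + (-15.25) + (-22.71875)] = -26.25.

-26.25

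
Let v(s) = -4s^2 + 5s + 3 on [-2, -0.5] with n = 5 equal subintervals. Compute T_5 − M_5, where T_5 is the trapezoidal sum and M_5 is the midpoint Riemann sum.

T_5 = -15.465.
M_5 = -15.33.
T_5 − M_5 = -0.135.

-0.135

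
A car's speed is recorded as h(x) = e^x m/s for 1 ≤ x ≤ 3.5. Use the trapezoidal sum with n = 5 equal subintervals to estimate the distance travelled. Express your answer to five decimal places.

31.02782

Δx = (3.5 − 1)/5 = 0.5.
h(1) ≈ 2.71828, h(1.5) ≈ 4.48169, h(2) ≈ 7.38906, h(2.5) ≈ 12.18249, h(3) ≈ 20.08554, h(3.5) ≈ 33.11545.
T_5 = (Δx/2)·[h(x_0) + 2h(x_1) + ... + 2h(x_{4}) + h(x_5)].
Sum ≈ 31.02782.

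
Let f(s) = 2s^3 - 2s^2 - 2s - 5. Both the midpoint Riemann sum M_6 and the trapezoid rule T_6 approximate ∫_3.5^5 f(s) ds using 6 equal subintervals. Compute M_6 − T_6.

-0.55078125

M_6 = 162.28515625.
T_6 = 162.8359375.
M_6 − T_6 = -0.55078125.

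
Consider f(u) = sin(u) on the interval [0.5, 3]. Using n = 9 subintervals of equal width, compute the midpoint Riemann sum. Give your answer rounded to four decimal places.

1.8736

Δu = (3 − 0.5)/9 = 5/18.
Midpoints: 23/36, 11/12, 43/36, 53/36, 1.75, 73/36, 83/36, 31/12, 103/36.
f(23/36) ≈ 0.5963, f(11/12) ≈ 0.7936, f(43/36) ≈ 0.9300, f(53/36) ≈ 0.9951, f(1.75) ≈ 0.9840, f(73/36) ≈ 0.8974, f(83/36) ≈ 0.7420, f(31/12) ≈ 0.5297, f(103/36) ≈ 0.2768.
Sum = Δu · [f(23/36) + f(11/12) + f(43/36) + ...].
Sum ≈ 1.8736.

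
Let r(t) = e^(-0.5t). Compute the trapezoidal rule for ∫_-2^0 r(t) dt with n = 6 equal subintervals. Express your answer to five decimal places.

Δt = (0 − (-2))/6 = 1/3.
r(-2) ≈ 2.71828, r(-5/3) ≈ 2.30098, r(-4/3) ≈ 1.94773, r(-1) ≈ 1.64872, r(-2/3) ≈ 1.39561, r(-1/3) ≈ 1.18136, r(0) ≈ 1.00000.
T_6 = (Δt/2)·[r(t_0) + 2r(t_1) + ... + 2r(t_{5}) + r(t_6)].
Sum ≈ 3.44451.

3.44451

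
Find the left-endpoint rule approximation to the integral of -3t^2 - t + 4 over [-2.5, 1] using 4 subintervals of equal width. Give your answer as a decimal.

Δt = (1 − (-2.5))/4 = 0.875.
Left endpoints: -2.5, -1.625, -0.75, 0.125.
f(-2.5) = -12.25, f(-1.625) = -2.296875, f(-0.75) = 3.0625, f(0.125) = 3.828125.
Sum = Δt · [f(-2.5) + f(-1.625) + f(-0.75) + f(0.125)].
Sum = -6.69921875.

-6.69921875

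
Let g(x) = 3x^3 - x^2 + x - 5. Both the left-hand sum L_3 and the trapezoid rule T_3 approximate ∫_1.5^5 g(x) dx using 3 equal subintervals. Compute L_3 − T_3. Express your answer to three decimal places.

L_3 ≈ 239.10185.
T_3 ≈ 440.71644.
L_3 − T_3 ≈ -201.615.

-201.615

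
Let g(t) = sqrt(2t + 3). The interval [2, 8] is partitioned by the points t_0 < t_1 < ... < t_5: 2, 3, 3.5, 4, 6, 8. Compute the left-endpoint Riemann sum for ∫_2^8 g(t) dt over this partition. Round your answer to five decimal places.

Subinterval widths: 1, 0.5, 0.5, 2, 2.
Left endpoints: 2, 3, 3.5, 4, 6.
g(2) ≈ 2.64575, g(3) ≈ 3.00000, g(3.5) ≈ 3.16228, g(4) ≈ 3.31662, g(6) ≈ 3.87298.
Sum = Σ Δt_i · g(t_i).
Sum ≈ 20.10611.

20.10611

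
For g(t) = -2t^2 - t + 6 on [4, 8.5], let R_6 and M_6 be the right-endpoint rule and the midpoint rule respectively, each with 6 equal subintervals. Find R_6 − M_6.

-45.140625

R_6 = -412.59375.
M_6 = -367.453125.
R_6 − M_6 = -45.140625.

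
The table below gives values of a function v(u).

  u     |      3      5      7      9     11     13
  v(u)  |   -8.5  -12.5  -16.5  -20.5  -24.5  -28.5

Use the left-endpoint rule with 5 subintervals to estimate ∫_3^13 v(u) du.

-165

Δu = 2.
Sum = 2·[(-8.5) + (-12.5) + (-16.5) + (-20.5) + (-24.5)] = -165.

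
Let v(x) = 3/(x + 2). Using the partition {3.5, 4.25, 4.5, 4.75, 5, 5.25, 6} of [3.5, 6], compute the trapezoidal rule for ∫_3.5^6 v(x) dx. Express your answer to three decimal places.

Subinterval widths: 0.75, 0.25, 0.25, 0.25, 0.25, 0.75.
v(3.5) = 6/11, v(4.25) = 0.48, v(4.5) = 6/13, v(4.75) = 4/9, v(5) = 3/7, v(5.25) = 12/29, v(6) = 0.375.
On each subinterval the trapezoid contributes (Δx_i/2)·[v(x_{i-1}) + v(x_i)].
Sum ≈ 1.126.

1.126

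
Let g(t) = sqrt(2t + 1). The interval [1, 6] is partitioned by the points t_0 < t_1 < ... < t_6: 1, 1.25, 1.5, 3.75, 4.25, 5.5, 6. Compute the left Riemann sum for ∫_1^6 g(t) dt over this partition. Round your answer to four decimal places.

12.4433

Subinterval widths: 0.25, 0.25, 2.25, 0.5, 1.25, 0.5.
Left endpoints: 1, 1.25, 1.5, 3.75, 4.25, 5.5.
g(1) ≈ 1.7321, g(1.25) ≈ 1.8708, g(1.5) ≈ 2.0000, g(3.75) ≈ 2.9155, g(4.25) ≈ 3.0822, g(5.5) ≈ 3.4641.
Sum = Σ Δt_i · g(t_i).
Sum ≈ 12.4433.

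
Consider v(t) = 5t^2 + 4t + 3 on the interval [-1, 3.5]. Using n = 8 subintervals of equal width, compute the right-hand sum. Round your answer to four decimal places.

Δt = (3.5 − (-1))/8 = 0.5625.
Right endpoints: -0.4375, 0.125, 0.6875, 1.25, 1.8125, 2.375, 2.9375, 3.5.
v(-0.4375) = 2.20703125, v(0.125) = 3.578125, v(0.6875) = 8.11328125, v(1.25) = 15.8125, v(1.8125) = 26.67578125, v(2.375) = 40.703125, v(2.9375) = 57.89453125, v(3.5) = 78.25.
Sum = Δt · [v(-0.4375) + v(0.125) + v(0.6875) + ...].
Sum ≈ 131.1943.

131.1943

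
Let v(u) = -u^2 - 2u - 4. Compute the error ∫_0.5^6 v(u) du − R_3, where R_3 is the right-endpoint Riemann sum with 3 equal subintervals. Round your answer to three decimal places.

Exact integral: ∫_0.5^6 v(u) du ≈ -129.70833.
R_3 ≈ -175.64352.
Error ≈ -129.70833 − (-175.64352) ≈ 45.935.

45.935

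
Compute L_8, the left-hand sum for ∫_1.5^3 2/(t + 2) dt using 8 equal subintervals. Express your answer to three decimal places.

Δt = (3 − 1.5)/8 = 0.1875.
Left endpoints: 1.5, 1.6875, 1.875, 2.0625, 2.25, 2.4375, 2.625, 2.8125.
f(1.5) = 4/7, f(1.6875) = 32/59, f(1.875) = 16/31, f(2.0625) = 32/65, f(2.25) = 8/17, f(2.4375) = 32/71, f(2.625) = 16/37, f(2.8125) = 32/77.
Sum = Δt · [f(1.5) + f(1.6875) + f(1.875) + ...].
Sum ≈ 0.730.

0.730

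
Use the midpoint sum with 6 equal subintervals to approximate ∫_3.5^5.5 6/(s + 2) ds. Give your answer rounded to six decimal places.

1.860506

Δs = (5.5 − 3.5)/6 = 1/3.
Midpoints: 11/3, 4, 13/3, 14/3, 5, 16/3.
f(11/3) = 18/17, f(4) = 1, f(13/3) = 18/19, f(14/3) = 0.9, f(5) = 6/7, f(16/3) = 9/11.
Sum = Δs · [f(11/3) + f(4) + f(13/3) + ...].
Sum ≈ 1.860506.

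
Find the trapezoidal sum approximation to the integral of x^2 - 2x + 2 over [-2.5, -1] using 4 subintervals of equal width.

13.16015625

Δx = (-1 − (-2.5))/4 = 0.375.
f(-2.5) = 13.25, f(-2.125) = 10.765625, f(-1.75) = 8.5625, f(-1.375) = 6.640625, f(-1) = 5.
T_4 = (Δx/2)·[f(x_0) + 2f(x_1) + 2f(x_2) + 2f(x_3) + f(x_4)].
Sum = 13.16015625.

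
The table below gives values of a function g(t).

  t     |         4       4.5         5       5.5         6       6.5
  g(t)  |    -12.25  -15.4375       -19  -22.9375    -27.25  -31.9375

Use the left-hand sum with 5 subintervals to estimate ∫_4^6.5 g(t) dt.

Δt = 0.5.
Sum = 0.5·[(-12.25) + (-15.4375) + (-19) + (-22.9375) + (-27.25)] = -48.4375.

-48.4375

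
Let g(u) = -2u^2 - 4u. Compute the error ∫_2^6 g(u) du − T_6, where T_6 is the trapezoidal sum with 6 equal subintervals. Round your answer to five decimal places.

Exact integral: ∫_2^6 g(u) du ≈ -202.6666667.
T_6 ≈ -203.2592593.
Error ≈ -202.6666667 − (-203.2592593) ≈ 0.59259.

0.59259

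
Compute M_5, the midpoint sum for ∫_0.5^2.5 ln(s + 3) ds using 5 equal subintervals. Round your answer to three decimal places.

Δs = (2.5 − 0.5)/5 = 0.4.
Midpoints: 0.7, 1.1, 1.5, 1.9, 2.3.
f(0.7) ≈ 1.308, f(1.1) ≈ 1.411, f(1.5) ≈ 1.504, f(1.9) ≈ 1.589, f(2.3) ≈ 1.668.
Sum = Δs · [f(0.7) + f(1.1) + f(1.5) + f(1.9) + f(2.3)].
Sum ≈ 2.992.

2.992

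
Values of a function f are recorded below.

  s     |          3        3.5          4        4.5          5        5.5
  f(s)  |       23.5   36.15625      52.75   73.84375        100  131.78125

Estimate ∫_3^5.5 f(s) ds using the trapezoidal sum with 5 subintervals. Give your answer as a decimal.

Δs = 0.5.
T_5 = (0.5/2)·[23.5 + 2·36.15625 + 2·52.75 + 2·73.84375 + 2·100 + 131.78125] = 170.1953125.

170.1953125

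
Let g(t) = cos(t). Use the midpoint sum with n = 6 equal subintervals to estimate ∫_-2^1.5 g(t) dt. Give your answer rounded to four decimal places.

1.9341

Δt = (1.5 − (-2))/6 = 7/12.
Midpoints: -41/24, -1.125, -13/24, 1/24, 0.625, 29/24.
g(-41/24) ≈ -0.1371, g(-1.125) ≈ 0.4312, g(-13/24) ≈ 0.8569, g(1/24) ≈ 0.9991, g(0.625) ≈ 0.8110, g(29/24) ≈ 0.3546.
Sum = Δt · [g(-41/24) + g(-1.125) + g(-13/24) + ...].
Sum ≈ 1.9341.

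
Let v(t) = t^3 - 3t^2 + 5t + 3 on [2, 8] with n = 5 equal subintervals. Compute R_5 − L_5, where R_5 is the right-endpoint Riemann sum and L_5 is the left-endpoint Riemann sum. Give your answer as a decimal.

424.8

R_5 = 913.68.
L_5 = 488.88.
R_5 − L_5 = 424.8.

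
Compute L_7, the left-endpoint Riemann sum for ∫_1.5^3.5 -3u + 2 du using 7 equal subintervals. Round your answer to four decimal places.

-10.1429

Δu = (3.5 − 1.5)/7 = 2/7.
Left endpoints: 1.5, 25/14, 29/14, 33/14, 37/14, 41/14, 45/14.
f(1.5) = -2.5, f(25/14) = -47/14, f(29/14) = -59/14, f(33/14) = -71/14, f(37/14) = -83/14, f(41/14) = -95/14, f(45/14) = -107/14.
Sum = Δu · [f(1.5) + f(25/14) + f(29/14) + ...].
Sum ≈ -10.1429.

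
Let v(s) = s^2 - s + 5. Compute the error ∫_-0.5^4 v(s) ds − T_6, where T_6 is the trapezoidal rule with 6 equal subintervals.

-0.421875

Exact integral: ∫_-0.5^4 v(s) ds = 36.
T_6 = 36.421875.
Error = 36 − 36.421875 = -0.421875.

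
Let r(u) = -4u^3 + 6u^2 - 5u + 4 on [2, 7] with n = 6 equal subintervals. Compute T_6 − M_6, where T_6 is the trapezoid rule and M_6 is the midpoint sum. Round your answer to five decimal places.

-41.66667

T_6 ≈ -1835.2777778.
M_6 ≈ -1793.6111111.
T_6 − M_6 ≈ -41.66667.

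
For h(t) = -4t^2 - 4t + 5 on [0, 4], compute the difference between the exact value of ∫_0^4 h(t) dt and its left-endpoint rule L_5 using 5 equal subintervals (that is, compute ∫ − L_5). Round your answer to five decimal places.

-30.29333

Exact integral: ∫_0^4 h(t) dt ≈ -97.3333333.
L_5 = -67.04.
Error ≈ -97.3333333 − (-67.04) ≈ -30.29333.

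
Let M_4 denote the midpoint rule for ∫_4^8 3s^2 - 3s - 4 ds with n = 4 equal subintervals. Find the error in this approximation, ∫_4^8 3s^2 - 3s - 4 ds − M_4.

Exact integral: ∫_4^8 f(s) ds = 360.
M_4 = 359.
Error = 360 − 359 = 1.

1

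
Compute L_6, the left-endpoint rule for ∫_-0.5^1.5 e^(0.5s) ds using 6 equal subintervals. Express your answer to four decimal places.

Δs = (1.5 − (-0.5))/6 = 1/3.
Left endpoints: -0.5, -1/6, 1/6, 0.5, 5/6, 7/6.
f(-0.5) ≈ 0.7788, f(-1/6) ≈ 0.9200, f(1/6) ≈ 1.0869, f(0.5) ≈ 1.2840, f(5/6) ≈ 1.5169, f(7/6) ≈ 1.7920.
Sum = Δs · [f(-0.5) + f(-1/6) + f(1/6) + ...].
Sum ≈ 2.4596.

2.4596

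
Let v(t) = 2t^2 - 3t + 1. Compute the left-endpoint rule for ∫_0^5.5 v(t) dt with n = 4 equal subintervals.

Δt = (5.5 − 0)/4 = 1.375.
Left endpoints: 0, 1.375, 2.75, 4.125.
v(0) = 1, v(1.375) = 0.65625, v(2.75) = 7.875, v(4.125) = 22.65625.
Sum = Δt · [v(0) + v(1.375) + v(2.75) + v(4.125)].
Sum = 44.2578125.

44.2578125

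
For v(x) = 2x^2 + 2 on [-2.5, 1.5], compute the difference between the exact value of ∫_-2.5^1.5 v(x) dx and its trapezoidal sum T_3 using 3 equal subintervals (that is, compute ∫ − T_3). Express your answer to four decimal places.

-2.3704

Exact integral: ∫_-2.5^1.5 v(x) dx ≈ 20.666667.
T_3 ≈ 23.037037.
Error ≈ 20.666667 − 23.037037 ≈ -2.3704.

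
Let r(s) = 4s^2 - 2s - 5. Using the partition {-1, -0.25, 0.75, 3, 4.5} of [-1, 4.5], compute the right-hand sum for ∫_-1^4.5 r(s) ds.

149.3125

Subinterval widths: 0.75, 1, 2.25, 1.5.
Right endpoints: -0.25, 0.75, 3, 4.5.
r(-0.25) = -4.25, r(0.75) = -4.25, r(3) = 25, r(4.5) = 67.
Sum = Σ Δs_i · r(s_i).
Sum = 149.3125.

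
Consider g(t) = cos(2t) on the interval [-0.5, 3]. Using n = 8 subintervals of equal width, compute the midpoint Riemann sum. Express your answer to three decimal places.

0.290

Δt = (3 − (-0.5))/8 = 0.4375.
Midpoints: -0.28125, 0.15625, 0.59375, 1.03125, 1.46875, 1.90625, 2.34375, 2.78125.
g(-0.28125) ≈ 0.846, g(0.15625) ≈ 0.952, g(0.59375) ≈ 0.374, g(1.03125) ≈ -0.472, g(1.46875) ≈ -0.979, g(1.90625) ≈ -0.783, g(2.34375) ≈ -0.025, g(2.78125) ≈ 0.751.
Sum = Δt · [g(-0.28125) + g(0.15625) + g(0.59375) + ...].
Sum ≈ 0.290.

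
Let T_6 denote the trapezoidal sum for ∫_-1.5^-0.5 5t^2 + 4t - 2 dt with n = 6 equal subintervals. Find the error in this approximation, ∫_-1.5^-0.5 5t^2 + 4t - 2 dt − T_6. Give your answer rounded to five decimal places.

Exact integral: ∫_-1.5^-0.5 f(t) dt ≈ -0.5833333.
T_6 ≈ -0.5601852.
Error ≈ -0.5833333 − (-0.5601852) ≈ -0.02315.

-0.02315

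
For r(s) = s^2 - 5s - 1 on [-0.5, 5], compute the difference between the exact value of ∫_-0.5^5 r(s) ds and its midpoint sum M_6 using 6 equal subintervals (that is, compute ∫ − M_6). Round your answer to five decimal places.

Exact integral: ∫_-0.5^5 r(s) ds ≈ -25.6666667.
M_6 ≈ -26.0517940.
Error ≈ -25.6666667 − (-26.0517940) ≈ 0.38513.

0.38513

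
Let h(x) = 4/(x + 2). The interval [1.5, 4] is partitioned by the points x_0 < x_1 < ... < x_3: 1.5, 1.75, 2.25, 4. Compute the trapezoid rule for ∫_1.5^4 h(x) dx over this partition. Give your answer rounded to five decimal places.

2.18501

Subinterval widths: 0.25, 0.5, 1.75.
h(1.5) = 8/7, h(1.75) = 16/15, h(2.25) = 16/17, h(4) = 2/3.
On each subinterval the trapezoid contributes (Δx_i/2)·[h(x_{i-1}) + h(x_i)].
Sum ≈ 2.18501.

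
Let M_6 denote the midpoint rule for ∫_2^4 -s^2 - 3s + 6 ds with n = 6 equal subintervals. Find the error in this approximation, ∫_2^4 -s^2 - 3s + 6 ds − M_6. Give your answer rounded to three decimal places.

-0.019

Exact integral: ∫_2^4 f(s) ds ≈ -24.66667.
M_6 ≈ -24.64815.
Error ≈ -24.66667 − (-24.64815) ≈ -0.019.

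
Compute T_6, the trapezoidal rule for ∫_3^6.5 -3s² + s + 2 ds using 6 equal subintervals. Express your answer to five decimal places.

Δs = (6.5 − 3)/6 = 7/12.
f(3) = -22, f(43/12) = -32.9375, f(25/6) = -551/12, f(4.75) = -60.9375, f(16/3) = -78, f(71/12) = -4661/48, f(6.5) = -118.25.
T_6 = (Δs/2)·[f(s_0) + 2f(s_1) + ... + 2f(s_{5}) + f(s_6)].
Sum ≈ -224.59549.

-224.59549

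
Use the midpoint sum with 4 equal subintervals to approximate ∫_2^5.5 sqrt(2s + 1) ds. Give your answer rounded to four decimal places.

Δs = (5.5 − 2)/4 = 0.875.
Midpoints: 2.4375, 3.3125, 4.1875, 5.0625.
f(2.4375) ≈ 2.4238, f(3.3125) ≈ 2.7613, f(4.1875) ≈ 3.0619, f(5.0625) ≈ 3.3354.
Sum = Δs · [f(2.4375) + f(3.3125) + f(4.1875) + f(5.0625)].
Sum ≈ 10.1347.

10.1347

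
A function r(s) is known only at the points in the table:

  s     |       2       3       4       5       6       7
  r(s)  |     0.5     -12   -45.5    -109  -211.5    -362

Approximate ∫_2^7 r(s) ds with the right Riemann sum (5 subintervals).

Δs = 1.
Sum = 1·[(-12) + (-45.5) + (-109) + (-211.5) + (-362)] = -740.

-740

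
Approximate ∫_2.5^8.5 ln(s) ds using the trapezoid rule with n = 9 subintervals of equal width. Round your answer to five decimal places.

Δs = (8.5 − 2.5)/9 = 2/3.
f(2.5) ≈ 0.91629, f(19/6) ≈ 1.15268, f(23/6) ≈ 1.34373, f(4.5) ≈ 1.50408, f(31/6) ≈ 1.64223, f(35/6) ≈ 1.76359, f(6.5) ≈ 1.87180, f(43/6) ≈ 1.96944, f(47/6) ≈ 2.05839, f(8.5) ≈ 2.14007.
T_9 = (Δs/2)·[f(s_0) + 2f(s_1) + ... + 2f(s_{8}) + f(s_9)].
Sum ≈ 9.88941.

9.88941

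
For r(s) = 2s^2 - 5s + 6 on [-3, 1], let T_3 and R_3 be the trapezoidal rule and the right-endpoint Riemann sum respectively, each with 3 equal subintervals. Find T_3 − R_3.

24

T_3 ≈ 65.03704.
R_3 ≈ 41.03704.
T_3 − R_3 = 24.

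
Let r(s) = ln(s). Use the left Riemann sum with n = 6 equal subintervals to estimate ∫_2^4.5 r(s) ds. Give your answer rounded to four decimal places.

Δs = (4.5 − 2)/6 = 5/12.
Left endpoints: 2, 29/12, 17/6, 3.25, 11/3, 49/12.
r(2) ≈ 0.6931, r(29/12) ≈ 0.8824, r(17/6) ≈ 1.0415, r(3.25) ≈ 1.1787, r(11/3) ≈ 1.2993, r(49/12) ≈ 1.4069.
Sum = Δs · [r(2) + r(29/12) + r(17/6) + ...].
Sum ≈ 2.7091.

2.7091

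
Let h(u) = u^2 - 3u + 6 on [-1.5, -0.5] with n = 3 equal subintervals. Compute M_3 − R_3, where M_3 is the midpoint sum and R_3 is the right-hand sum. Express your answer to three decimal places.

M_3 ≈ 10.07407.
R_3 ≈ 9.26852.
M_3 − R_3 ≈ 0.806.

0.806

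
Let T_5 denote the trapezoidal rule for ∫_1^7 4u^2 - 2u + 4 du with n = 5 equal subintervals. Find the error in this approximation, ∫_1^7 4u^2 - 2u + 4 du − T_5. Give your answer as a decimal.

-5.76

Exact integral: ∫_1^7 f(u) du = 432.
T_5 = 437.76.
Error = 432 − 437.76 = -5.76.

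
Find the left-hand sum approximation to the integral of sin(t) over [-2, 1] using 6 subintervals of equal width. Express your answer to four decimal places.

Δt = (1 − (-2))/6 = 0.5.
Left endpoints: -2, -1.5, -1, -0.5, 0, 0.5.
f(-2) ≈ -0.9093, f(-1.5) ≈ -0.9975, f(-1) ≈ -0.8415, f(-0.5) ≈ -0.4794, f(0) ≈ 0.0000, f(0.5) ≈ 0.4794.
Sum = Δt · [f(-2) + f(-1.5) + f(-1) + ...].
Sum ≈ -1.3741.

-1.3741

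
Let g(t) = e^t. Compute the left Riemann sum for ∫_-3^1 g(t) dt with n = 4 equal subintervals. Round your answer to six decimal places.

1.553002

Δt = (1 − (-3))/4 = 1.
Left endpoints: -3, -2, -1, 0.
g(-3) ≈ 0.049787, g(-2) ≈ 0.135335, g(-1) ≈ 0.367879, g(0) ≈ 1.000000.
Sum = Δt · [g(-3) + g(-2) + g(-1) + g(0)].
Sum ≈ 1.553002.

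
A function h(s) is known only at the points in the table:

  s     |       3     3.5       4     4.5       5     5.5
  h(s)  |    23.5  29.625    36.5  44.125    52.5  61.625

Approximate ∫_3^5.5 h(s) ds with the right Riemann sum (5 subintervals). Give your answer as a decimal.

112.1875

Δs = 0.5.
Sum = 0.5·[29.625 + 36.5 + 44.125 + 52.5 + 61.625] = 112.1875.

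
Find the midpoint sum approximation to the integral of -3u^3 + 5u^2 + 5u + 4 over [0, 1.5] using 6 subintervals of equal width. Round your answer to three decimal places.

13.467

Δu = (1.5 − 0)/6 = 0.25.
Midpoints: 0.125, 0.375, 0.625, 0.875, 1.125, 1.375.
f(0.125) = 2405/512, f(0.375) = 3287/512, f(0.625) = 4273/512, f(0.875) = 5219/512, f(1.125) = 5981/512, f(1.375) = 6415/512.
Sum = Δu · [f(0.125) + f(0.375) + f(0.625) + ...].
Sum ≈ 13.467.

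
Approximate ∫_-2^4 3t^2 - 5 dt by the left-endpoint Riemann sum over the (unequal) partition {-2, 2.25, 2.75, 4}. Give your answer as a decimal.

56.953125

Subinterval widths: 4.25, 0.5, 1.25.
Left endpoints: -2, 2.25, 2.75.
f(-2) = 7, f(2.25) = 10.1875, f(2.75) = 17.6875.
Sum = Σ Δt_i · f(t_i).
Sum = 56.953125.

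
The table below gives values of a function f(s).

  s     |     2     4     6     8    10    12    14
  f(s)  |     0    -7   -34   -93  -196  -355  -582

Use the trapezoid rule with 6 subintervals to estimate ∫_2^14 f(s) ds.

-1952

Δs = 2.
T_6 = (2/2)·[0 + 2·(-7) + 2·(-34) + 2·(-93) + 2·(-196) + 2·(-355) + (-582)] = -1952.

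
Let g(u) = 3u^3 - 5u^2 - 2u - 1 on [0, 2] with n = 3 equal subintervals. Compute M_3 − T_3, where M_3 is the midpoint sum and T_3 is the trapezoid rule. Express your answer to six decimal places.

M_3 ≈ -7.62962963.
T_3 ≈ -6.74074074.
M_3 − T_3 ≈ -0.888889.

-0.888889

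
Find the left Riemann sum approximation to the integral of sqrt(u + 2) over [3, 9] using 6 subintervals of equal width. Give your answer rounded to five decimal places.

Δu = (9 − 3)/6 = 1.
Left endpoints: 3, 4, 5, 6, 7, 8.
f(3) ≈ 2.23607, f(4) ≈ 2.44949, f(5) ≈ 2.64575, f(6) ≈ 2.82843, f(7) ≈ 3.00000, f(8) ≈ 3.16228.
Sum = Δu · [f(3) + f(4) + f(5) + ...].
Sum ≈ 16.32201.

16.32201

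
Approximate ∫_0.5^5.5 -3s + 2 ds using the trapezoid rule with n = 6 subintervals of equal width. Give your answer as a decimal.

-35

Δs = (5.5 − 0.5)/6 = 5/6.
f(0.5) = 0.5, f(4/3) = -2, f(13/6) = -4.5, f(3) = -7, f(23/6) = -9.5, f(14/3) = -12, f(5.5) = -14.5.
T_6 = (Δs/2)·[f(s_0) + 2f(s_1) + ... + 2f(s_{5}) + f(s_6)].
Sum = -35.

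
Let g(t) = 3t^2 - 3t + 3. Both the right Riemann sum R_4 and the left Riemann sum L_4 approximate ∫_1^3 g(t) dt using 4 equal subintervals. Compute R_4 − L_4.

R_4 = 24.75.
L_4 = 15.75.
R_4 − L_4 = 9.

9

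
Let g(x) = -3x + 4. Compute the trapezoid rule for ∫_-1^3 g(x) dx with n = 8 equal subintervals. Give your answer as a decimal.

Δx = (3 − (-1))/8 = 0.5.
g(-1) = 7, g(-0.5) = 5.5, g(0) = 4, g(0.5) = 2.5, g(1) = 1, g(1.5) = -0.5, g(2) = -2, g(2.5) = -3.5, g(3) = -5.
T_8 = (Δx/2)·[g(x_0) + 2g(x_1) + ... + 2g(x_{7}) + g(x_8)].
Sum = 4.

4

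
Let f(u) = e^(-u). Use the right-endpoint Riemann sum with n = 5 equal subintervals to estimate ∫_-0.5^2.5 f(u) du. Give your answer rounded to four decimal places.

Δu = (2.5 − (-0.5))/5 = 0.6.
Right endpoints: 0.1, 0.7, 1.3, 1.9, 2.5.
f(0.1) ≈ 0.9048, f(0.7) ≈ 0.4966, f(1.3) ≈ 0.2725, f(1.9) ≈ 0.1496, f(2.5) ≈ 0.0821.
Sum = Δu · [f(0.1) + f(0.7) + f(1.3) + f(1.9) + f(2.5)].
Sum ≈ 1.1434.

1.1434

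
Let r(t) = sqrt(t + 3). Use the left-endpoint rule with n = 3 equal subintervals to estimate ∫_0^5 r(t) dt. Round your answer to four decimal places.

10.6815

Δt = (5 − 0)/3 = 5/3.
Left endpoints: 0, 5/3, 10/3.
r(0) ≈ 1.7321, r(5/3) ≈ 2.1602, r(10/3) ≈ 2.5166.
Sum = Δt · [r(0) + r(5/3) + r(10/3)].
Sum ≈ 10.6815.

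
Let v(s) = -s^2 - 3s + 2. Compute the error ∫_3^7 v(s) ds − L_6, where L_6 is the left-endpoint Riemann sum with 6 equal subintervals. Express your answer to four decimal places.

Exact integral: ∫_3^7 v(s) ds ≈ -157.333333.
L_6 ≈ -140.296296.
Error ≈ -157.333333 − (-140.296296) ≈ -17.0370.

-17.0370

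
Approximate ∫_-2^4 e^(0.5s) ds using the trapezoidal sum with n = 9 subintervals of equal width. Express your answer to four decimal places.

14.1721

Δs = (4 − (-2))/9 = 2/3.
f(-2) ≈ 0.3679, f(-4/3) ≈ 0.5134, f(-2/3) ≈ 0.7165, f(0) ≈ 1.0000, f(2/3) ≈ 1.3956, f(4/3) ≈ 1.9477, f(2) ≈ 2.7183, f(8/3) ≈ 3.7937, f(10/3) ≈ 5.2945, f(4) ≈ 7.3891.
T_9 = (Δs/2)·[f(s_0) + 2f(s_1) + ... + 2f(s_{8}) + f(s_9)].
Sum ≈ 14.1721.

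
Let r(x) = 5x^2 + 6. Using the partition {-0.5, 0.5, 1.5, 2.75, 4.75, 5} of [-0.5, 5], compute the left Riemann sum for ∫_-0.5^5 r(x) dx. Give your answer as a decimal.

Subinterval widths: 1, 1, 1.25, 2, 0.25.
Left endpoints: -0.5, 0.5, 1.5, 2.75, 4.75.
r(-0.5) = 7.25, r(0.5) = 7.25, r(1.5) = 17.25, r(2.75) = 43.8125, r(4.75) = 118.8125.
Sum = Σ Δx_i · r(x_i).
Sum = 153.390625.

153.390625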